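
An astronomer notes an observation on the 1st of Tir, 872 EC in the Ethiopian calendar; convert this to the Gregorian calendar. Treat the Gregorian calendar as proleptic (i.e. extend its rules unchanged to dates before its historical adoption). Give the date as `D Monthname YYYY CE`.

Julian Day Number of the source date = 2042474.
Converting JDN 2042474 to the Gregorian calendar gives 1 January 880 CE.

1 January 880 CE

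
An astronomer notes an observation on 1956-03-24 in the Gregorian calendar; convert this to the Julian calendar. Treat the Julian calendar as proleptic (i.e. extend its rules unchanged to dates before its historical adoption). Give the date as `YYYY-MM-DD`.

At this point the Julian calendar is 13 days behind the Gregorian.
24 March 1956 Gregorian − 13 days → 11 March 1956 Julian.

1956-03-11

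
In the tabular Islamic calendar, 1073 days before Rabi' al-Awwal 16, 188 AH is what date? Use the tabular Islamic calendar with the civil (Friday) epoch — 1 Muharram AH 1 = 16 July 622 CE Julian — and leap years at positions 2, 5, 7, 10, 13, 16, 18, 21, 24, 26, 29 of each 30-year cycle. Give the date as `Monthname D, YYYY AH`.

Rabi' al-Awwal 7, 185 AH

JDN of Rabi' al-Awwal 16, 188 AH = 2014781.
2014781 − 1073 = 2013708.
JDN 2013708 in the tabular Islamic calendar is Rabi' al-Awwal 7, 185 AH.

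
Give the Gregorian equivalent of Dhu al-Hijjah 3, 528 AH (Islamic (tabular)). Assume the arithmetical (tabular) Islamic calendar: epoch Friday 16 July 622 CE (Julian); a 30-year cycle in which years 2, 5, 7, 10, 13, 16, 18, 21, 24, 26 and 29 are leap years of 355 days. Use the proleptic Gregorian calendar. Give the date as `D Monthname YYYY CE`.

1 October 1134 CE

Both dates share Julian Day Number 2135518; in the Gregorian calendar that is 1 October 1134 CE.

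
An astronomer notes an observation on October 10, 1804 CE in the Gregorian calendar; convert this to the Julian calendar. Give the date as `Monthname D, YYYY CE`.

September 28, 1804 CE

For dates in this range the Gregorian date is 12 days ahead of the Julian.
10 October 1804 Gregorian − 12 days → 28 September 1804 Julian.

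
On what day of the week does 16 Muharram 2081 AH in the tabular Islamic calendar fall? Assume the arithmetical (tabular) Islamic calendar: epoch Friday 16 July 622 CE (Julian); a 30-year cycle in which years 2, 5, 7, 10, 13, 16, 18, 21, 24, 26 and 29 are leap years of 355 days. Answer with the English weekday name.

This is JDN 2685538 (26 August 2640 Gregorian).
Since JDN mod 7 = 2 (0 = Monday), the day is Wednesday.

Wednesday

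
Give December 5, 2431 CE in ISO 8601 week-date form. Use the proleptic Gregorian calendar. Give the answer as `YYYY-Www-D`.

2431-W49-5

The weekday is Friday (ISO weekday 5).
That Friday belongs to ISO week 49 of ISO year 2431.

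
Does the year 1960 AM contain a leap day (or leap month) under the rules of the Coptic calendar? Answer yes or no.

no

1960 mod 4 = 0; in the Coptic calendar a year is leap when year mod 4 = 3, so it is a common year.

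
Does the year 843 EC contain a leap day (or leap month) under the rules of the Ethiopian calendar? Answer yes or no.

yes

843 mod 4 = 3; in the Ethiopian calendar a year is leap when year mod 4 = 3, so it is a leap year.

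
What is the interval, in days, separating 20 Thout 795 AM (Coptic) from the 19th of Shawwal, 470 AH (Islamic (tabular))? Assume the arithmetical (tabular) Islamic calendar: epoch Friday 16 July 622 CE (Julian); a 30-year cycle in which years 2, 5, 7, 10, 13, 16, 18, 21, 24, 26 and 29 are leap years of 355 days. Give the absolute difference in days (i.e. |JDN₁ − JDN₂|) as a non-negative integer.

JDN of the first date = 2115057.
JDN of the second date = 2114922.
|2114922 − 2115057| = 135.

135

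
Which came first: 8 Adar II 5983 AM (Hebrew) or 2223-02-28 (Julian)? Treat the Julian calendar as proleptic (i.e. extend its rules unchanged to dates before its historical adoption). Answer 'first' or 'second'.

The two dates have Julian Day Numbers 2533064 and 2533067 respectively.
Since 2533064 < 2533067, the first date comes first.

first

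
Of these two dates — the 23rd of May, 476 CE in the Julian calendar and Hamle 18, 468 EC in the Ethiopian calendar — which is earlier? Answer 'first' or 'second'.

first

First date → JDN 1895060; second date → JDN 1895110.
JDN 1895060 < JDN 1895110, so the first date is earlier.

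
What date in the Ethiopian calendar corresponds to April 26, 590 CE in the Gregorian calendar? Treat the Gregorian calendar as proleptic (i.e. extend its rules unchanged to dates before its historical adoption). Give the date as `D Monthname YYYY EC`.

29 Miyazya 582 EC

Julian Day Number of the source date = 1936669.
Converting JDN 1936669 to the Ethiopian calendar gives 29 Miyazya 582 EC.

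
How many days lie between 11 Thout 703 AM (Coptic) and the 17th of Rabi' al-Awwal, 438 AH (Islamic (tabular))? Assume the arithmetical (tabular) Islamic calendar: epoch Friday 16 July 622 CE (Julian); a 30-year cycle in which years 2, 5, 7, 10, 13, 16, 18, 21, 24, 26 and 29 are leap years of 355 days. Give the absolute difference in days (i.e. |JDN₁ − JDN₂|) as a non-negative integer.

First date → JDN 2081445; second date → JDN 2103373.
The interval is |2081445 − 2103373| = 21928 days.

21928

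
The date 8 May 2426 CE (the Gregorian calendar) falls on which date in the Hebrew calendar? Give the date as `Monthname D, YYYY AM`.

Julian Day Number of the source date = 2607266.
Converting JDN 2607266 to the Hebrew calendar gives 30 Nisan 6186 AM.

Nisan 30, 6186 AM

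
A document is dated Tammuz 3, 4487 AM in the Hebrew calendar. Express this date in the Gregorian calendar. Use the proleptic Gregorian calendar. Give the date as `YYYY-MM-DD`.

0727-06-30

Julian Day Number of the source date = 1986771.
Converting JDN 1986771 to the Gregorian calendar gives 30 June 727 CE.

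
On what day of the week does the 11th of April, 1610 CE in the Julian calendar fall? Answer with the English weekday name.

Equivalently 21 April 1610 Gregorian, JDN 2309211.
2309211 ≡ 2 (mod 7); counting from Monday = 0 gives Wednesday.

Wednesday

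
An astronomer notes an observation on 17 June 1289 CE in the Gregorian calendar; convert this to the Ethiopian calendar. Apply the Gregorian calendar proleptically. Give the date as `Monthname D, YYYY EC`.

Julian Day Number of the source date = 2192026.
Converting JDN 2192026 to the Ethiopian calendar gives 16 Sene 1281 EC.

Sene 16, 1281 EC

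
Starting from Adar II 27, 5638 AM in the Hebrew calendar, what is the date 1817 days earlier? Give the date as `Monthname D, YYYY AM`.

Nisan 13, 5633 AM

Counting 1817 days back from JDN 2407076 reaches JDN 2405259, which is Nisan 13, 5633 AM.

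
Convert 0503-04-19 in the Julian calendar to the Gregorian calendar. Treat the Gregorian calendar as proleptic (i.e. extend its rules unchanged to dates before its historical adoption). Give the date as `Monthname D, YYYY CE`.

At this point the Julian calendar is 2 days behind the Gregorian.
19 April 503 Julian + 2 days → 21 April 503 Gregorian.

April 21, 503 CE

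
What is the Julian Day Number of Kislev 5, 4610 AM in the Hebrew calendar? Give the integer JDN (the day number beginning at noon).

In the proleptic Gregorian calendar the same day is 28 November 849.
JDN 2400001 is 17 November 1858 CE (Gregorian), MJD 0; the target day is −368518 days from there, so JDN = 2031483.

2031483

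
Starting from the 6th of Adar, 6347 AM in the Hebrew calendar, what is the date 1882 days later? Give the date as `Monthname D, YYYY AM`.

Counting 1882 days forward from JDN 2666008 reaches JDN 2667890, which is Nisan 27, 6352 AM.

Nisan 27, 6352 AM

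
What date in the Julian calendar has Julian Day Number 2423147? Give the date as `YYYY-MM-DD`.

JDN 2423147 is 2 April 1922 in the Gregorian calendar.
In the Julian calendar that day is 1922-03-20.

1922-03-20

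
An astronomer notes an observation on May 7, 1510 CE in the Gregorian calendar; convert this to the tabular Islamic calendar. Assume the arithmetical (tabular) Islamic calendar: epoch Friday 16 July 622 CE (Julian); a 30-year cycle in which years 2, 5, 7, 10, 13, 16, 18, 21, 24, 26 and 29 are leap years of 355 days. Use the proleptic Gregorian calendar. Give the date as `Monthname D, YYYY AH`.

Muharram 18, 916 AH

Julian Day Number of the source date = 2272702.
Converting JDN 2272702 to the tabular Islamic calendar gives 18 Muharram 916 AH.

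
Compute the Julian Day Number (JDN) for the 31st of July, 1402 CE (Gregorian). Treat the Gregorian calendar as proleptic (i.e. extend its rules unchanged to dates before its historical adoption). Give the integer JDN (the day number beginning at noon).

2233341

JDN 2400001 is 17 November 1858 CE (Gregorian), MJD 0; the target day is −166660 days from there, so JDN = 2233341.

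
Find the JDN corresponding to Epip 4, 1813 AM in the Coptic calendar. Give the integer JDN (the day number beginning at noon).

2487166

In the Gregorian calendar the same day is 11 July 2097.
JDN 2400001 is 17 November 1858 CE (Gregorian), MJD 0; the target day is +87165 days from there, so JDN = 2487166.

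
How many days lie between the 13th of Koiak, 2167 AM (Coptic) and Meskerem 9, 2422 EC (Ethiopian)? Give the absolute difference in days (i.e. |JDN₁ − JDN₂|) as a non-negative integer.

JDN of the first date = 2616263.
JDN of the second date = 2608499.
|2608499 − 2616263| = 7764.

7764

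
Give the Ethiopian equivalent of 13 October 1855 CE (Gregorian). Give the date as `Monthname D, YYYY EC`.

Tikimt 3, 1848 EC

Julian Day Number of the source date = 2398870.
Converting JDN 2398870 to the Ethiopian calendar gives 3 Tikimt 1848 EC.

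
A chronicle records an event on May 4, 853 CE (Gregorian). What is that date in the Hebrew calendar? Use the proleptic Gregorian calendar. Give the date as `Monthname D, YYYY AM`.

Iyar 18, 4613 AM

Both dates share Julian Day Number 2032736; in the Hebrew calendar that is 18 Iyar 4613 AM.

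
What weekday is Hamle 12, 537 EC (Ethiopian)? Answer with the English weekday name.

Equivalently 8 July 545 Gregorian, JDN 1920306.
Since JDN mod 7 = 3 (0 = Monday), the day is Thursday.

Thursday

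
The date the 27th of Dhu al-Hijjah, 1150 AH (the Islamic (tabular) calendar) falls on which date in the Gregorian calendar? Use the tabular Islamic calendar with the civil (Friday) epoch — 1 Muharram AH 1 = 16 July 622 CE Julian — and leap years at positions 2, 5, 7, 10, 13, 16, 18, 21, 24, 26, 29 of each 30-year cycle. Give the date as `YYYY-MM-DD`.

Julian Day Number of the source date = 2355958.
Converting JDN 2355958 to the Gregorian calendar gives 17 April 1738 CE.

1738-04-17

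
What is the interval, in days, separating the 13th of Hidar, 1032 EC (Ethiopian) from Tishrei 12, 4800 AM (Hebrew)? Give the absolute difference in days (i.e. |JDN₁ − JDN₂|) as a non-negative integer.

38

First date → JDN 2100866; second date → JDN 2100828.
The interval is |2100866 − 2100828| = 38 days.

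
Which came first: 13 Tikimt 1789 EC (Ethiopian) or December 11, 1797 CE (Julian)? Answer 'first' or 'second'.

first

First date → JDN 2377330; second date → JDN 2377757.
JDN 2377330 < JDN 2377757, so the first date is earlier.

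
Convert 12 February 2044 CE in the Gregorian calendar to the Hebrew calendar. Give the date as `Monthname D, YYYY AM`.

Shevat 14, 5804 AM

Both dates share Julian Day Number 2467658; in the Hebrew calendar that is 14 Shevat 5804 AM.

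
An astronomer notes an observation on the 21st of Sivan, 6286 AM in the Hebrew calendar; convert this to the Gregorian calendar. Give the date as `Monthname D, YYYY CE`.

Julian Day Number of the source date = 2643816.
Converting JDN 2643816 to the Gregorian calendar gives 3 June 2526 CE.

June 3, 2526 CE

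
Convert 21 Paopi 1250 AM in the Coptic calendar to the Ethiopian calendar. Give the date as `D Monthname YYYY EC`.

21 Tikimt 1526 EC

The source date corresponds to 28 October 1533 in the proleptic Gregorian calendar (JDN 2281277).
That day falls on 21 Tikimt 1526 EC in the Ethiopian calendar.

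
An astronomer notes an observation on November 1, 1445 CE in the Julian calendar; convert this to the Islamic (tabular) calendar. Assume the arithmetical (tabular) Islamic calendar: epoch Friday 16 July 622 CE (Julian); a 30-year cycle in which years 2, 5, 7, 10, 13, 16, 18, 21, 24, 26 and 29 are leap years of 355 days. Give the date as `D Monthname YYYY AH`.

Both dates share Julian Day Number 2249149; in the tabular Islamic calendar that is 30 Rajab 849 AH.

30 Rajab 849 AH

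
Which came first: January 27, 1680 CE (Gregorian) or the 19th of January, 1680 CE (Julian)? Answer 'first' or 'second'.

First date → JDN 2334694; second date → JDN 2334696.
JDN 2334694 < JDN 2334696, so the first date is earlier.

first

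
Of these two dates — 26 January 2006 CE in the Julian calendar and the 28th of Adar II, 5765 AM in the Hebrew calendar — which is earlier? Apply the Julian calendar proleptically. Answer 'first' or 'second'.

First date → JDN 2453775; second date → JDN 2453469.
JDN 2453469 < JDN 2453775, so the second date is earlier.

second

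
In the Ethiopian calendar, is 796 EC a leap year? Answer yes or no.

no

796 mod 4 = 0; in the Ethiopian calendar a year is leap when year mod 4 = 3, so it is a common year.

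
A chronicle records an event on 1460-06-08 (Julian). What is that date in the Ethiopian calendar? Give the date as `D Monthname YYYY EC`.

Both dates share Julian Day Number 2254482; in the Ethiopian calendar that is 14 Sene 1452 EC.

14 Sene 1452 EC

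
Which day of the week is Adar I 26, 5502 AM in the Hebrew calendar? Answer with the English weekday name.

Friday

In the Gregorian calendar this is 2 March 1742 (JDN 2357373).
JDN 2357373 mod 7 = 4, and JDN 0 was a Monday, so this is a Friday.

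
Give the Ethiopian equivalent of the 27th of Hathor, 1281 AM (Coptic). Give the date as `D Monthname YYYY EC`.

Julian Day Number of the source date = 2292636.
Converting JDN 2292636 to the Ethiopian calendar gives 27 Hidar 1557 EC.

27 Hidar 1557 EC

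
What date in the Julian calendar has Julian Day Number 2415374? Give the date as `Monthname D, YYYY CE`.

JDN 2415374 is 20 December 1900 in the Gregorian calendar.
In the Julian calendar that day is December 7, 1900 CE.

December 7, 1900 CE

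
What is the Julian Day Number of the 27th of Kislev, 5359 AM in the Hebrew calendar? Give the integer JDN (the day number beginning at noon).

2305076

Equivalently 25 December 1598 (Gregorian).
JDN 2400001 is 17 November 1858 CE (Gregorian), MJD 0; the target day is −94925 days from there, so JDN = 2305076.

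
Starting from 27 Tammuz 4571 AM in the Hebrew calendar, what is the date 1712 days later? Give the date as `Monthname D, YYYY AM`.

JDN of 27 Tammuz 4571 AM = 2017478.
2017478 + 1712 = 2019190.
JDN 2019190 in the Hebrew calendar is Nisan 26, 4576 AM.

Nisan 26, 4576 AM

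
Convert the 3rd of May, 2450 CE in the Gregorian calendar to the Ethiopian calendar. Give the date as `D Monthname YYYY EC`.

Julian Day Number of the source date = 2616027.
Converting JDN 2616027 to the Ethiopian calendar gives 22 Miyazya 2442 EC.

22 Miyazya 2442 EC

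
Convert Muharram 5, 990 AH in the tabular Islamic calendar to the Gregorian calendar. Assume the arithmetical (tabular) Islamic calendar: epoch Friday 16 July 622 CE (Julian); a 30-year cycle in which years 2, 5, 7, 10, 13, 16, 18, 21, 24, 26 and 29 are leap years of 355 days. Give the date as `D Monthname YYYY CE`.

9 February 1582 CE

Julian Day Number of the source date = 2298913.
Converting JDN 2298913 to the Gregorian calendar gives 9 February 1582 CE.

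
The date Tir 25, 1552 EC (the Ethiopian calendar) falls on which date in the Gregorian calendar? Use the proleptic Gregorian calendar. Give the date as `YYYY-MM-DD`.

Both dates share Julian Day Number 2290868; in the Gregorian calendar that is 31 January 1560 CE.

1560-01-31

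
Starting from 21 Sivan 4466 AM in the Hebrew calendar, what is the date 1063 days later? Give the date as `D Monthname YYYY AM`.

21 Iyar 4469 AM

Counting 1063 days forward from JDN 1979082 reaches JDN 1980145, which is 21 Iyar 4469 AM.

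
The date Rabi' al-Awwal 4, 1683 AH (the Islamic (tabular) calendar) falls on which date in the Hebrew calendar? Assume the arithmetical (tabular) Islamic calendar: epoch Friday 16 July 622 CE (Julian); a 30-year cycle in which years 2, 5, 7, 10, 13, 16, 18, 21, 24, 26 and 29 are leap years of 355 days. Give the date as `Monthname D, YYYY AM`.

Elul 4, 6014 AM

Julian Day Number of the source date = 2544547.
Converting JDN 2544547 to the Hebrew calendar gives 4 Elul 6014 AM.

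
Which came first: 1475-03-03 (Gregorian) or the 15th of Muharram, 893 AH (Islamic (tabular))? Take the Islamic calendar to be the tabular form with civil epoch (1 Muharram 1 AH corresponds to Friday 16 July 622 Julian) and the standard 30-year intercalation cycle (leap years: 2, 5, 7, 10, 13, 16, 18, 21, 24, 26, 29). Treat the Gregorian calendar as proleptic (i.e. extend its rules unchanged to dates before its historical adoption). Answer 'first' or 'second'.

first

The two dates have Julian Day Numbers 2259854 and 2264549 respectively.
Since 2259854 < 2264549, the first date comes first.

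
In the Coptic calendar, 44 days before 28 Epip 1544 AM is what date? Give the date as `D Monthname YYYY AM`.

Counting 44 days back from JDN 2388938 reaches JDN 2388894, which is 14 Paoni 1544 AM.

14 Paoni 1544 AM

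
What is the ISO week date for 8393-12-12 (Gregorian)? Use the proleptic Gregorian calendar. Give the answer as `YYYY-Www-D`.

8393-W49-7

The weekday is Sunday (ISO weekday 7).
That Sunday belongs to ISO week 49 of ISO year 8393.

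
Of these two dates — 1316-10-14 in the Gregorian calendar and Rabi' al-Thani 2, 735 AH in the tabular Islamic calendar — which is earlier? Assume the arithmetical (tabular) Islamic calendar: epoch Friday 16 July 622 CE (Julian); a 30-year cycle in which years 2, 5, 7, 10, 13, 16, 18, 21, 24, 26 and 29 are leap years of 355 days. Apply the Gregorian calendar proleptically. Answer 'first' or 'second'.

First date → JDN 2202006; second date → JDN 2208635.
JDN 2202006 < JDN 2208635, so the first date is earlier.

first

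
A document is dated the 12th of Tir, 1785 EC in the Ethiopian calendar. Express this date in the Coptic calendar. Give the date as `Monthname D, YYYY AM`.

Both dates share Julian Day Number 2375958; in the Coptic calendar that is 12 Tobi 1509 AM.

Tobi 12, 1509 AM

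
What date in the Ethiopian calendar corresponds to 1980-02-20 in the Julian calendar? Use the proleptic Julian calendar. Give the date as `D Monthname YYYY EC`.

Julian Day Number of the source date = 2444303.
Converting JDN 2444303 to the Ethiopian calendar gives 25 Yekatit 1972 EC.

25 Yekatit 1972 EC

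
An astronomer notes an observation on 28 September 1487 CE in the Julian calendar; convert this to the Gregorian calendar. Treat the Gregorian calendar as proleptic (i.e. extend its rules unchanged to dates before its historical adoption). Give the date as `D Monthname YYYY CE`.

At this point the Julian calendar is 9 days behind the Gregorian.
28 September 1487 Julian + 9 days → 7 October 1487 Gregorian.

7 October 1487 CE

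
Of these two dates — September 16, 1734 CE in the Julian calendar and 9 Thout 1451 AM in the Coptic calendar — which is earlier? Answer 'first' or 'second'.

second

The two dates have Julian Day Numbers 2354660 and 2354650 respectively.
Since 2354650 < 2354660, the second date comes first.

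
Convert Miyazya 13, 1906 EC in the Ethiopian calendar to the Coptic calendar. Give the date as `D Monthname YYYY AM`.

Both dates share Julian Day Number 2420244; in the Coptic calendar that is 13 Parmouti 1630 AM.

13 Parmouti 1630 AM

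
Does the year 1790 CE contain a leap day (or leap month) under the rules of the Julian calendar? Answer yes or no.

1790 mod 4 = 2, so it is a common year in the Julian calendar.

no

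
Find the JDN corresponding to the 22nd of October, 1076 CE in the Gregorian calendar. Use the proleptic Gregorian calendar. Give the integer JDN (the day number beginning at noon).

2114356

JDN 2299161 is 15 October 1582 CE (Gregorian); the target day is −184805 days from there, so JDN = 2114356.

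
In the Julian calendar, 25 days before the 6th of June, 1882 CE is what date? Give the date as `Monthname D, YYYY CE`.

Counting 25 days back from JDN 2408615 reaches JDN 2408590, which is May 12, 1882 CE.

May 12, 1882 CE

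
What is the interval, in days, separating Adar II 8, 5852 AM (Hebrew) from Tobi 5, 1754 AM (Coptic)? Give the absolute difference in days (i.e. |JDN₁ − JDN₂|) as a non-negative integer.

First date → JDN 2485224; second date → JDN 2465437.
The interval is |2485224 − 2465437| = 19787 days.

19787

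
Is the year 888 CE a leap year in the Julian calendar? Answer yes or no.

888 mod 4 = 0, so it is a leap year in the Julian calendar.

yes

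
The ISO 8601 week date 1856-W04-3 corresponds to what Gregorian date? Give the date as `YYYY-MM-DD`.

1856-01-23

ISO week 1 of 1856 is the week containing the first Thursday of 1856.
Week 4, day 3 (Wednesday) lands on 1856-01-23.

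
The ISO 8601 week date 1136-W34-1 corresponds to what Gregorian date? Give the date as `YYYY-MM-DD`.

ISO week 1 of 1136 is the week containing the first Thursday of 1136.
Week 34, day 1 (Monday) lands on 1136-08-17.

1136-08-17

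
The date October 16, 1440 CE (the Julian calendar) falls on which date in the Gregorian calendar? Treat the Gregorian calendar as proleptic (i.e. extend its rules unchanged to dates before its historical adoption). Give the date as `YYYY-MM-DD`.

1440-10-25

At this point the Julian calendar is 9 days behind the Gregorian.
16 October 1440 Julian + 9 days → 25 October 1440 Gregorian.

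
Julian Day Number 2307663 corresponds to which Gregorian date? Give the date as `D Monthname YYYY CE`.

JDN 2451545 is 1 Jan 2000; 2307663 is −143882 days from there.

24 January 1606 CE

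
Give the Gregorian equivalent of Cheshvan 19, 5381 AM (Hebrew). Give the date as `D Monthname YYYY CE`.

Julian Day Number of the source date = 2313072.
Converting JDN 2313072 to the Gregorian calendar gives 15 November 1620 CE.

15 November 1620 CE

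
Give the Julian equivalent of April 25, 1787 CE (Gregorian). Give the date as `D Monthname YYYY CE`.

14 April 1787 CE

For dates in this range the Gregorian date is 11 days ahead of the Julian.
25 April 1787 Gregorian − 11 days → 14 April 1787 Julian.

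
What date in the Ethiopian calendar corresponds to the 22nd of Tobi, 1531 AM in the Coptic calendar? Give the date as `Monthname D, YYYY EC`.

Tir 22, 1807 EC

The source date corresponds to 29 January 1815 in the Gregorian calendar (JDN 2384003).
That day falls on 22 Tir 1807 EC in the Ethiopian calendar.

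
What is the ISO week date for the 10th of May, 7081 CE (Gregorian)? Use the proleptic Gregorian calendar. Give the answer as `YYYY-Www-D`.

7081-W19-2

The weekday is Tuesday (ISO weekday 2).
That Tuesday belongs to ISO week 19 of ISO year 7081.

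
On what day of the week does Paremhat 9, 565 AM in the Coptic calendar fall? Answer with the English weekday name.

Tuesday

In the proleptic Gregorian calendar this is 9 March 849 (JDN 2031219).
JDN 2031219 mod 7 = 1, and JDN 0 was a Monday, so this is a Tuesday.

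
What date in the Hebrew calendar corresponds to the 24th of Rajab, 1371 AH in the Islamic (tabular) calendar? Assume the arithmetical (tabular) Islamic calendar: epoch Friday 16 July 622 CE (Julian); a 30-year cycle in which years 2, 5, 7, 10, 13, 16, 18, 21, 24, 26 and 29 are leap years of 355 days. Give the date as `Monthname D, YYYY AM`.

Julian Day Number of the source date = 2434122.
Converting JDN 2434122 to the Hebrew calendar gives 24 Nisan 5712 AM.

Nisan 24, 5712 AM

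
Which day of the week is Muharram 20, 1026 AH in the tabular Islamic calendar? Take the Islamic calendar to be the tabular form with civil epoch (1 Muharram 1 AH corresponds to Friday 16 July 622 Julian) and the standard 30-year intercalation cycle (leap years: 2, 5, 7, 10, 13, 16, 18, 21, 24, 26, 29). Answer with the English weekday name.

This is JDN 2311685 (28 January 1617 Gregorian).
JDN 2311685 mod 7 = 5, and JDN 0 was a Monday, so this is a Saturday.

Saturday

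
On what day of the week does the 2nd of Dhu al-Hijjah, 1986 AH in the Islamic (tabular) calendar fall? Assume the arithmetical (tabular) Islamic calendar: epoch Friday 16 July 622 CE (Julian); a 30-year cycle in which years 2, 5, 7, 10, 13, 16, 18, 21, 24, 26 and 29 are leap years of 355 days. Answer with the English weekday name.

Thursday

This is JDN 2652184 (1 May 2549 Gregorian).
JDN 2652184 mod 7 = 3, and JDN 0 was a Monday, so this is a Thursday.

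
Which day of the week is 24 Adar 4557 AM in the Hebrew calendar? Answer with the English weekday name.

In the proleptic Gregorian calendar this is 2 March 797 (JDN 2012219).
JDN 2012219 mod 7 = 6, and JDN 0 was a Monday, so this is a Sunday.

Sunday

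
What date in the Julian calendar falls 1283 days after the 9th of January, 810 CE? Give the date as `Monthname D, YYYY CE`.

Counting 1283 days forward from JDN 2016919 reaches JDN 2018202, which is July 15, 813 CE.

July 15, 813 CE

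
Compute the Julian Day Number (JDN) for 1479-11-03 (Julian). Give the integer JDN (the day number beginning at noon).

In the proleptic Gregorian calendar the same day is 12 November 1479.
JDN 2400001 is 17 November 1858 CE (Gregorian), MJD 0; the target day is −138432 days from there, so JDN = 2261569.

2261569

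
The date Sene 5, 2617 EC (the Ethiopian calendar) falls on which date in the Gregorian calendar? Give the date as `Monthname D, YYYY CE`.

June 17, 2625 CE

Julian Day Number of the source date = 2679989.
Converting JDN 2679989 to the Gregorian calendar gives 17 June 2625 CE.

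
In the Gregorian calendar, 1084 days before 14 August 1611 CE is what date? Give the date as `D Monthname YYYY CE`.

Counting 1084 days back from JDN 2309691 reaches JDN 2308607, which is 25 August 1608 CE.

25 August 1608 CE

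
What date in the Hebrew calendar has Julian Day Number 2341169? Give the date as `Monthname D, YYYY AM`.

Cheshvan 4, 5458 AM

The Gregorian equivalent of JDN 2341169 is 19 October 1697.
In the Hebrew calendar that day is Cheshvan 4, 5458 AM.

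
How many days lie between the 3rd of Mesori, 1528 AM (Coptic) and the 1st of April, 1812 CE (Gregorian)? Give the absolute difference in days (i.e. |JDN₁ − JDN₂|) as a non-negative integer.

129

First date → JDN 2383099; second date → JDN 2382970.
The interval is |2383099 − 2382970| = 129 days.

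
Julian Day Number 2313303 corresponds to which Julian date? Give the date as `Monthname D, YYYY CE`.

The Gregorian equivalent of JDN 2313303 is 4 July 1621.
In the Julian calendar that day is June 24, 1621 CE.

June 24, 1621 CE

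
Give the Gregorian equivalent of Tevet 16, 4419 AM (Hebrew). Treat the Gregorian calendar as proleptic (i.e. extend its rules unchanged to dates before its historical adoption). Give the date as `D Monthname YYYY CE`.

Both dates share Julian Day Number 1961743; in the Gregorian calendar that is 20 December 658 CE.

20 December 658 CE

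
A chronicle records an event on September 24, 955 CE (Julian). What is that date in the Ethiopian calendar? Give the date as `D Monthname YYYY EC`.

The source date corresponds to 29 September 955 in the proleptic Gregorian calendar (JDN 2070138).
That day falls on 26 Meskerem 948 EC in the Ethiopian calendar.

26 Meskerem 948 EC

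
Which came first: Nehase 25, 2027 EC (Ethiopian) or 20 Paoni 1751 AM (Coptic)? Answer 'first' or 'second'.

second

The two dates have Julian Day Numbers 2464571 and 2464506 respectively.
Since 2464506 < 2464571, the second date comes first.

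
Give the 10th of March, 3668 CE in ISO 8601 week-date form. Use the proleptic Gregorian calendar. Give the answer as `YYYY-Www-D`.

The weekday is Saturday (ISO weekday 6).
That Saturday belongs to ISO week 10 of ISO year 3668.

3668-W10-6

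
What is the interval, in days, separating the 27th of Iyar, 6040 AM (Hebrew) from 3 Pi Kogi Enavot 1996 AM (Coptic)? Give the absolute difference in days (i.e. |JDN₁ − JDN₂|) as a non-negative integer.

JDN of the first date = 2553960.
JDN of the second date = 2554066.
|2554066 − 2553960| = 106.

106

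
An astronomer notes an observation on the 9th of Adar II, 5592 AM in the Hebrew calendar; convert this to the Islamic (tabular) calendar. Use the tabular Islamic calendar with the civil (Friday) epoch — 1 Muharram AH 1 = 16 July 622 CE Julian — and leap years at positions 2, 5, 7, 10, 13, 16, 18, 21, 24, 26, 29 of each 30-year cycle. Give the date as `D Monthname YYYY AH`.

Julian Day Number of the source date = 2390254.
Converting JDN 2390254 to the tabular Islamic calendar gives 8 Shawwal 1247 AH.

8 Shawwal 1247 AH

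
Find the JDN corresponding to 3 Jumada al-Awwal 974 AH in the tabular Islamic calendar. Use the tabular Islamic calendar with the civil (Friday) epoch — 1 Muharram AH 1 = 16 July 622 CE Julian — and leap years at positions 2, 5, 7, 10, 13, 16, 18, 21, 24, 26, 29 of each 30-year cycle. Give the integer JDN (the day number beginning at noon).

2293359

In the proleptic Gregorian calendar the same day is 26 November 1566.
JDN 2299161 is 15 October 1582 CE (Gregorian); the target day is −5802 days from there, so JDN = 2293359.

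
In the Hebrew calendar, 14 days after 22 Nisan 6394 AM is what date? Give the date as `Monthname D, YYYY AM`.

Iyar 6, 6394 AM

JDN of 22 Nisan 6394 AM = 2683210.
2683210 + 14 = 2683224.
JDN 2683224 in the Hebrew calendar is Iyar 6, 6394 AM.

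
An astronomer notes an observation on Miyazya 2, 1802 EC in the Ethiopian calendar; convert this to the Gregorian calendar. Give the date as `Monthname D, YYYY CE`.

Both dates share Julian Day Number 2382247; in the Gregorian calendar that is 9 April 1810 CE.

April 9, 1810 CE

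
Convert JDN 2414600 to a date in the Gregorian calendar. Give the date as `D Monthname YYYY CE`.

6 November 1898 CE

JDN 2451545 is 1 Jan 2000; 2414600 is −36945 days from there.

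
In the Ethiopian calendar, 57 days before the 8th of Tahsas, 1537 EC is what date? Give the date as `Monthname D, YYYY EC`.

Tikimt 11, 1537 EC

JDN of the 8th of Tahsas, 1537 EC = 2285342.
2285342 − 57 = 2285285.
JDN 2285285 in the Ethiopian calendar is Tikimt 11, 1537 EC.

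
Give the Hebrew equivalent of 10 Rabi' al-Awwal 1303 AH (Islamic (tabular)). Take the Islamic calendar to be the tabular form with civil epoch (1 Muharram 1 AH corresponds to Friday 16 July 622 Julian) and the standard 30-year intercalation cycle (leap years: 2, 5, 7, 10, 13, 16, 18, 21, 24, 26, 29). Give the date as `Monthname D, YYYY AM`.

Tevet 9, 5646 AM

The source date corresponds to 17 December 1885 in the Gregorian calendar (JDN 2409893).
That day falls on 9 Tevet 5646 AM in the Hebrew calendar.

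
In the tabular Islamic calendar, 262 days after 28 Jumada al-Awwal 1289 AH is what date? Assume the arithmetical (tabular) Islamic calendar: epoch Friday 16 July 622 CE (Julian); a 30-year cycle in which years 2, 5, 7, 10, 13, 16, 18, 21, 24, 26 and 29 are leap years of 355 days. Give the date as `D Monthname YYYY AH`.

23 Safar 1290 AH

Counting 262 days forward from JDN 2405009 reaches JDN 2405271, which is 23 Safar 1290 AH.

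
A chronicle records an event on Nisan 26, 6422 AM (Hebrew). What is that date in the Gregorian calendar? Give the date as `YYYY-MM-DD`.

Both dates share Julian Day Number 2693462; in the Gregorian calendar that is 7 May 2662 CE.

2662-05-07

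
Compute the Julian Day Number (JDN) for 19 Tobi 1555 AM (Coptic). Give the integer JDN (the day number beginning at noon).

2392766

In the Gregorian calendar the same day is 26 January 1839.
JDN 2400001 is 17 November 1858 CE (Gregorian), MJD 0; the target day is −7235 days from there, so JDN = 2392766.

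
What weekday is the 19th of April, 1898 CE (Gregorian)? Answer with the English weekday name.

Tuesday

JDN 2414399 mod 7 = 1, and JDN 0 was a Monday, so this is a Tuesday.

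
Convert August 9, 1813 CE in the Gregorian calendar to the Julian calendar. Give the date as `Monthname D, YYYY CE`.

July 28, 1813 CE

At this point the Julian calendar is 12 days behind the Gregorian.
9 August 1813 Gregorian − 12 days → 28 July 1813 Julian.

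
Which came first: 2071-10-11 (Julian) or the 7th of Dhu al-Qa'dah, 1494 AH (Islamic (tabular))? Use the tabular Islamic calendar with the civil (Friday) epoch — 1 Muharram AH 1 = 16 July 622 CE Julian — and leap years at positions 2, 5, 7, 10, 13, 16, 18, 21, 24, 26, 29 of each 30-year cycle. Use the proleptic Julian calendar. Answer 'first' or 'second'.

first

The two dates have Julian Day Numbers 2477774 and 2477810 respectively.
Since 2477774 < 2477810, the first date comes first.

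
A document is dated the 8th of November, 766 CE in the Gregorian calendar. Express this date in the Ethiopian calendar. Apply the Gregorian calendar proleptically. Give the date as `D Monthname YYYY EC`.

8 Hidar 759 EC

Both dates share Julian Day Number 2001147; in the Ethiopian calendar that is 8 Hidar 759 EC.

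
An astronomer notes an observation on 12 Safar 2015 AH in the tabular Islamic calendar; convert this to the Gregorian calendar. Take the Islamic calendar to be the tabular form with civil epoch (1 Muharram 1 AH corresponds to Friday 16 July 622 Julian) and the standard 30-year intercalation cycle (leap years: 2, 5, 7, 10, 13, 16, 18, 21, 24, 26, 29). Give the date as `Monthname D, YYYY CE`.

Both dates share Julian Day Number 2662175; in the Gregorian calendar that is 7 September 2576 CE.

September 7, 2576 CE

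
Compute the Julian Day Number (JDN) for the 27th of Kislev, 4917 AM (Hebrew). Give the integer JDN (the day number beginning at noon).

2143633

Equivalently 19 December 1156 (proleptic Gregorian).
JDN 2400001 is 17 November 1858 CE (Gregorian), MJD 0; the target day is −256368 days from there, so JDN = 2143633.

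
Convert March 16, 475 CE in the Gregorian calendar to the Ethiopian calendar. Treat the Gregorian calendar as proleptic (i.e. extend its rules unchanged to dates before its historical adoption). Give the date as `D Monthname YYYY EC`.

Both dates share Julian Day Number 1894625; in the Ethiopian calendar that is 19 Megabit 467 EC.

19 Megabit 467 EC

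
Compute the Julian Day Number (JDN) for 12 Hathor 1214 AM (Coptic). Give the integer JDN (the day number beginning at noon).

2268149

Equivalently 17 November 1497 (proleptic Gregorian).
JDN 2451545 is 1 January 2000 CE (Gregorian); the target day is −183396 days from there, so JDN = 2268149.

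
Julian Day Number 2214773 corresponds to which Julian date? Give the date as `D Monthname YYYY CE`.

20 September 1351 CE

JDN 2214773 is 28 September 1351 in the proleptic Gregorian calendar.
In the Julian calendar that day is 20 September 1351 CE.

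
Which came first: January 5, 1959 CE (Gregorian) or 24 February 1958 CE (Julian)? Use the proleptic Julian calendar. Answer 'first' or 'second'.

second

Converting both to JDN: 2436574 vs 2436272; the smaller is the second.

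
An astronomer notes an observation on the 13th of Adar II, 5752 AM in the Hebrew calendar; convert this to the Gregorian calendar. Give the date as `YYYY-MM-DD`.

Julian Day Number of the source date = 2448700.
Converting JDN 2448700 to the Gregorian calendar gives 18 March 1992 CE.

1992-03-18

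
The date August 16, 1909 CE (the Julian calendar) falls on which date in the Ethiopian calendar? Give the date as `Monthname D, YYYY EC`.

Julian Day Number of the source date = 2418548.
Converting JDN 2418548 to the Ethiopian calendar gives 23 Nehase 1901 EC.

Nehase 23, 1901 EC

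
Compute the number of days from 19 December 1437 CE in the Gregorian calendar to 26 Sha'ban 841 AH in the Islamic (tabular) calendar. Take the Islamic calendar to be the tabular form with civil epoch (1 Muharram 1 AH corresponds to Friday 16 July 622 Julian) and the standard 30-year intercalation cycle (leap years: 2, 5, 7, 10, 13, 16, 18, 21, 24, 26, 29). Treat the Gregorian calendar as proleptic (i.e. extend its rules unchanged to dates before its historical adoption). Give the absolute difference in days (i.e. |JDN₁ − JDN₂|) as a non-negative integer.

First date → JDN 2246266; second date → JDN 2246340.
The interval is |2246266 − 2246340| = 74 days.

74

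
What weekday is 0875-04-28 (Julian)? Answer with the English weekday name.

Thursday

In the proleptic Gregorian calendar this is 2 May 875 (JDN 2040769).
JDN 2040769 mod 7 = 3, and JDN 0 was a Monday, so this is a Thursday.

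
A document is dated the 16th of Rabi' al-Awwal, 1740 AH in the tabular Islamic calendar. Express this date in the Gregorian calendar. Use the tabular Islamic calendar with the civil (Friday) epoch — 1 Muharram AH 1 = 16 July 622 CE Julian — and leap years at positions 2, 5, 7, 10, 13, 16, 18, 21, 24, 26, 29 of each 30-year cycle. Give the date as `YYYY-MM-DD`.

Julian Day Number of the source date = 2564758.
Converting JDN 2564758 to the Gregorian calendar gives 20 December 2309 CE.

2309-12-20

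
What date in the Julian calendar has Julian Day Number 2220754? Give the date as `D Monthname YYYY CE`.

JDN 2220754 is 12 February 1368 in the proleptic Gregorian calendar.
In the Julian calendar that day is 4 February 1368 CE.

4 February 1368 CE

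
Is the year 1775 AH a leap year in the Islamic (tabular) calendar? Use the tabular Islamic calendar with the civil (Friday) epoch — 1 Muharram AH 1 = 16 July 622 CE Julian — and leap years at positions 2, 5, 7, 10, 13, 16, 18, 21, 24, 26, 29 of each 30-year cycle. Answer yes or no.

Year 1775 AH is year 5 of its 30-year cycle; leap positions are 2, 5, 7, 10, 13, 16, 18, 21, 24, 26, 29, so it is a leap year (355 days).

yes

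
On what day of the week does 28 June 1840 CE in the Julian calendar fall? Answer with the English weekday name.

Equivalently 10 July 1840 Gregorian, JDN 2393297.
Since JDN mod 7 = 4 (0 = Monday), the day is Friday.

Friday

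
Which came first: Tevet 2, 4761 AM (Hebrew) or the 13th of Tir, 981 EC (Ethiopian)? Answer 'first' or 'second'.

First date → JDN 2086644; second date → JDN 2082298.
JDN 2082298 < JDN 2086644, so the second date is earlier.

second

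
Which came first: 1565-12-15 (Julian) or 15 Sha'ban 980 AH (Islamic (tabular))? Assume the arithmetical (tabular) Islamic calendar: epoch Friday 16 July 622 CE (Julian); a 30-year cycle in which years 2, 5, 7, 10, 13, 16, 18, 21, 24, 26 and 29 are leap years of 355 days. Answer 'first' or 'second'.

first

First date → JDN 2293023; second date → JDN 2295586.
JDN 2293023 < JDN 2295586, so the first date is earlier.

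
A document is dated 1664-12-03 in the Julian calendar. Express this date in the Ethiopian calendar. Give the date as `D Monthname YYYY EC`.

Both dates share Julian Day Number 2329171; in the Ethiopian calendar that is 7 Tahsas 1657 EC.

7 Tahsas 1657 EC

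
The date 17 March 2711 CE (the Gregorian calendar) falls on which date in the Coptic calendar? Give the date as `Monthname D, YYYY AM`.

Paremhat 2, 2427 AM

Julian Day Number of the source date = 2711307.
Converting JDN 2711307 to the Coptic calendar gives 2 Paremhat 2427 AM.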